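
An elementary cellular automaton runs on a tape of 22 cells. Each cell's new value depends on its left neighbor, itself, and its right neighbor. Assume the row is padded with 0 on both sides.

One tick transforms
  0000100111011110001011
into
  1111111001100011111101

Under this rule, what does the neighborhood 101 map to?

1

At position 10 the neighborhood is 101; the next row has 1 there.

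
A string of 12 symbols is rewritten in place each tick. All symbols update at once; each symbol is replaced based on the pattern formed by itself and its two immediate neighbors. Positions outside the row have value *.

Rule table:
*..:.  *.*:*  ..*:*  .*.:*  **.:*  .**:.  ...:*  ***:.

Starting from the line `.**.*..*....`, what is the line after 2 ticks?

**..**.**...

*.***.**.***
**..**.**...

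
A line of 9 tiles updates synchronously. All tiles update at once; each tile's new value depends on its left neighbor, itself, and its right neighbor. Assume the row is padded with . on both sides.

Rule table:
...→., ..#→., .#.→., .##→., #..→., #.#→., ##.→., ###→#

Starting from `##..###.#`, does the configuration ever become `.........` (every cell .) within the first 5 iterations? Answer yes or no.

.....#...
.........
all cells are . at iteration 2

yes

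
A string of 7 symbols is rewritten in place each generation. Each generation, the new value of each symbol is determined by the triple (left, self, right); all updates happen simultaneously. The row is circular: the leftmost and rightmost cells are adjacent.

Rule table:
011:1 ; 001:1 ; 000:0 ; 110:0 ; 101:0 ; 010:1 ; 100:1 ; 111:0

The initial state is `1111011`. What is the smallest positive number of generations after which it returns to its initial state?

4

generation 1: 0000010
generation 2: 0000111
generation 3: 1001100
generation 4: 1111011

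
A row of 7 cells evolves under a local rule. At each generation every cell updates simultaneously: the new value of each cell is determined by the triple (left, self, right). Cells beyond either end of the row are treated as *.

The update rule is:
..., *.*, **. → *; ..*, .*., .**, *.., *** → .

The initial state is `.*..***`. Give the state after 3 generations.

generation 1: *......
generation 2: *.****.
generation 3: **...**

**...**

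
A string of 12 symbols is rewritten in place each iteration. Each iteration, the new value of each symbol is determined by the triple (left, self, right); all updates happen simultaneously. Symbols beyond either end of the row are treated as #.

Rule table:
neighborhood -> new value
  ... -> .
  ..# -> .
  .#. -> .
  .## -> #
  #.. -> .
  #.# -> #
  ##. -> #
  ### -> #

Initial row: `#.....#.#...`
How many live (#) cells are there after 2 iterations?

iteration 1: #......#....
iteration 2: #...........
count of #: 1

1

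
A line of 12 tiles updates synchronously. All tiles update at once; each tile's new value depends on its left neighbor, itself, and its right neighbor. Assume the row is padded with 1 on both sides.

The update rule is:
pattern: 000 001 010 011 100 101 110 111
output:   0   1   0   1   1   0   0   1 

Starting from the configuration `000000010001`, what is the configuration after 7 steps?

101001111111

100000101011
010001000011
001010100111
110000011111
101000111111
000101111111
101001111111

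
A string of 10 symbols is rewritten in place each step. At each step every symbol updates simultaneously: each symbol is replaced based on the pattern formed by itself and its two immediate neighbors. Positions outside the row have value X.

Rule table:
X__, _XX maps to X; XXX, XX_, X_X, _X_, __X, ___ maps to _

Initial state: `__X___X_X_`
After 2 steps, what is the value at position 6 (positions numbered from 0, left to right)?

X__X______
_X__X_____
position 6 holds _

_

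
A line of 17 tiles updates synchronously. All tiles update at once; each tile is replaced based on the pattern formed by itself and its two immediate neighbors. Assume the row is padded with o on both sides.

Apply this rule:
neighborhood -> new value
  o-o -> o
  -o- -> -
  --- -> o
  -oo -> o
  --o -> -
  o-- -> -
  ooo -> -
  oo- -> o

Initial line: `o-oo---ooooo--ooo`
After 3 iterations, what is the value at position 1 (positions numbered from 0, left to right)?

o

oooo-o-o---o--o--
---oo-o--o-------
-o-ooo-----ooooo-
position 1 holds o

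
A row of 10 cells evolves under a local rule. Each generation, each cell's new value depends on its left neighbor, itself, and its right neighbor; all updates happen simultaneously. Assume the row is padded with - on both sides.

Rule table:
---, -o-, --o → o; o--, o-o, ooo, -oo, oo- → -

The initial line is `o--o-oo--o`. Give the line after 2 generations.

o-oo----oo
o----ooo--

o----ooo--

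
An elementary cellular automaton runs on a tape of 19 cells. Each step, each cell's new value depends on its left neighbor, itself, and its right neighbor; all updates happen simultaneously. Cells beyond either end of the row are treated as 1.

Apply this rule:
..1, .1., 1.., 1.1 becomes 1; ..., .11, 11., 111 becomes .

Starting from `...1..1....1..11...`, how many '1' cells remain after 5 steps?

9

1.111111..1111..1.1
.1......11....1111.
111....1..1..1....1
...1..111111111..1.
1.1111.........1111
count of 1: 9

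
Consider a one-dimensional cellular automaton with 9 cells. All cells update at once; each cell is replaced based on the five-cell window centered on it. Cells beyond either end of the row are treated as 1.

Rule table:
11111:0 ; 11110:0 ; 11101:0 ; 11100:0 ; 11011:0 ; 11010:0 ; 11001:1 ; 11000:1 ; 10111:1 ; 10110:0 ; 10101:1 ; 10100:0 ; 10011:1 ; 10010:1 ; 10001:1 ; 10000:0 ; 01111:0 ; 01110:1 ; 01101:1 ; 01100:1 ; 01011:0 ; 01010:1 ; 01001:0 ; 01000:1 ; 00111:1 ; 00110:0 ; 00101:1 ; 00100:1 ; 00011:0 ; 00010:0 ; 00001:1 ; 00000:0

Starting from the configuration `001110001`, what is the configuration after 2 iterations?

111101101
000000101

000000101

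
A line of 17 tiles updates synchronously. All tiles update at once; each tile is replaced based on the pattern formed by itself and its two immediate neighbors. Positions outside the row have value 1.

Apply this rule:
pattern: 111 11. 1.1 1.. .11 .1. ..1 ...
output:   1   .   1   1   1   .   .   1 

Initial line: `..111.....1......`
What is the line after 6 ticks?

1.11.1111..11111.
.11.1111.1.1111.1
11.1111.1.1111.11
1.1111.1.1111.111
.1111.1.1111.1111
1111.1.1111.11111

1111.1.1111.11111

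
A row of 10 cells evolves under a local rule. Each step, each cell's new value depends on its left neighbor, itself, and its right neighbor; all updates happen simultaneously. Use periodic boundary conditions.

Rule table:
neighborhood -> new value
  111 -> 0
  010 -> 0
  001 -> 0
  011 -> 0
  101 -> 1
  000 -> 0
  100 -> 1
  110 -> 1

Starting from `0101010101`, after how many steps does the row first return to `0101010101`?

step 1: 1010101010
step 2: 0101010101

2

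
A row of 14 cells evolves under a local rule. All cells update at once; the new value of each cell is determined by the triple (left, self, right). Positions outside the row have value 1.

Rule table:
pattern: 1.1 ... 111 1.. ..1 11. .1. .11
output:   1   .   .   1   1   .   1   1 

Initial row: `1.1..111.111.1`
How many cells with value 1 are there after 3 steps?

.11111..11..11
11....111.111.
..1..11..11..1
count of 1: 6

6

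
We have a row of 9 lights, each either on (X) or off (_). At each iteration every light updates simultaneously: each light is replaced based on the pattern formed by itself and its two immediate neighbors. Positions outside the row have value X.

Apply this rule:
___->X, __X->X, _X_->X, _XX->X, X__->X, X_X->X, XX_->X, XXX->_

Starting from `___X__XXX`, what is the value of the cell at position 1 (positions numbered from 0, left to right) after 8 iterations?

XXXXXXX__
______XXX
XXXXXXX__  (repeats iteration 1; period 2)
iteration 8: ______XXX
position 1 holds _

_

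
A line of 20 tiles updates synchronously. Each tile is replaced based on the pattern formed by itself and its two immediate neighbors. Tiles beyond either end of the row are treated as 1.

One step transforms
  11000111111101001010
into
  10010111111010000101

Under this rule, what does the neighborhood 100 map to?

0

At position 2 the neighborhood is 100; the next row has 0 there.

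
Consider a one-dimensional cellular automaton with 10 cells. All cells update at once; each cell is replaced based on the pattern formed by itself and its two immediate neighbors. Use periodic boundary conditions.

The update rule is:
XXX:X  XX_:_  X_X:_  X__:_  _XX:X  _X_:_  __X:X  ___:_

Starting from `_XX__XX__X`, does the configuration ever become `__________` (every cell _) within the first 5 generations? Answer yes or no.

no

_X__XX__X_
X__XX__X__
__XX__X__X
_XX__X__X_
XX__X__X__
generation 5 is XX__X__X__, still not uniform _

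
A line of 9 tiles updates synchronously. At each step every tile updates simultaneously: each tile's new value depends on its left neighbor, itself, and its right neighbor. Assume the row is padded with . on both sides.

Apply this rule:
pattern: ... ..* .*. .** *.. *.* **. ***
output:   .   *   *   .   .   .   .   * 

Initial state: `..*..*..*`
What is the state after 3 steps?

.**.**.**
*........
*........

*........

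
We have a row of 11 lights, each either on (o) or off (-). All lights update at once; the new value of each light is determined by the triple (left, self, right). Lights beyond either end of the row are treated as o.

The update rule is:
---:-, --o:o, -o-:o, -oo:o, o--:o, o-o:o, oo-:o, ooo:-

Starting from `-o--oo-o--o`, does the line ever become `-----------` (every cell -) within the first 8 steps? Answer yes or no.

step 1: ooooooooooo
step 2: -----------
all cells are - at step 2

yes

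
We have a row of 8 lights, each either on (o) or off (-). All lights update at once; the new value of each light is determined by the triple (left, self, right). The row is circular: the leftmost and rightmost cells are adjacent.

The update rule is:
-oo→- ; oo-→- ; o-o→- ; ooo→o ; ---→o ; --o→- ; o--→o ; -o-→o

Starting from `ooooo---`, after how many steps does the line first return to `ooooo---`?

40

step 1: -ooo-oo-
step 2: --o----o
step 3: o-oooo-o
step 4: ---oo---
step 5: oo---ooo
step 6: o-oo--oo
step 7: ----o--o
step 8: ooo-oo-o
step 9: oo------
step 10: --ooooo-
step 11: o--ooo-o
step 12: -o--o---
step 13: -oo-oooo
step 14: -----oo-
step 15: oooo---o
step 16: ooo-oo--
step 17: -o----o-
step 18: -oooo-oo
step 19: --oo----
step 20: o---oooo
step 21: -oo--ooo
step 22: ---o--o-
step 23: oo-oo-oo
step 24: o------o
step 25: -ooooo--
step 26: --ooo-oo
step 27: o--o----
step 28: oo-oooo-
step 29: ----oo--
step 30: ooo---oo
step 31: oo-oo--o
step 32: o----o--
step 33: oooo-oo-
step 34: -oo-----
step 35: ---ooooo
step 36: oo--ooo-
step 37: --o--o--
step 38: o-oo-ooo
step 39: ------oo
step 40: ooooo---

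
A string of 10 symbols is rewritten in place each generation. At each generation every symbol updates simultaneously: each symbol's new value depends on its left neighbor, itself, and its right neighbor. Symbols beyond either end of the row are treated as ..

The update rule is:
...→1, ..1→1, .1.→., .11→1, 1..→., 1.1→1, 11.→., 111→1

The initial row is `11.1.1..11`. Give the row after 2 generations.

.1.1..11..

1.1.1..11.
.1.1..11..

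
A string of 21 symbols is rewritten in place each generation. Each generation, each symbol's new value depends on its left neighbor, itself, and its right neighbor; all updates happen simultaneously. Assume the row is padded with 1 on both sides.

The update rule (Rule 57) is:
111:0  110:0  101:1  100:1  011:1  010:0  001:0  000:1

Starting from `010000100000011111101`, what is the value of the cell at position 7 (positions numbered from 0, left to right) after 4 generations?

101110011111010000011
011001010000101111010
110100101110011000101
001010011001010110011
position 7 holds 1

1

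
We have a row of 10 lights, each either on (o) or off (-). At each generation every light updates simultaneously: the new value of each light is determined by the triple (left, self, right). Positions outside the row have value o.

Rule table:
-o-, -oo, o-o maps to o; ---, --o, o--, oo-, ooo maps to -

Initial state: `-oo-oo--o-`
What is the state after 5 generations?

--o-----oo

oo-oo---oo
--oo----o-
--o-----oo
--o-----o-
--o-----oo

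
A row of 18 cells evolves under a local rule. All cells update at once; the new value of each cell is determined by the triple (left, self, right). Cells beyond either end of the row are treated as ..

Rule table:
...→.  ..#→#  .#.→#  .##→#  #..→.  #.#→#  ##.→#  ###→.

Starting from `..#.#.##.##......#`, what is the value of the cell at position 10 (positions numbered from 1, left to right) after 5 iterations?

.##########.....##
##........#....###
##.......##...##.#
##......###..#####
##.....##.#.##...#
position 10 holds .

.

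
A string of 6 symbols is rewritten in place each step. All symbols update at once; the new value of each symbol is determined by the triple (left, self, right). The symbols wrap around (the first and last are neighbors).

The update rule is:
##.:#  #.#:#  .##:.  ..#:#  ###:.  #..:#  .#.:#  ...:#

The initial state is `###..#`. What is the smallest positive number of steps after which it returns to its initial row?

12

..###.
##..##
.###..
#..###
###...
..####
##...#
.####.
#...##
####..
...###
###..#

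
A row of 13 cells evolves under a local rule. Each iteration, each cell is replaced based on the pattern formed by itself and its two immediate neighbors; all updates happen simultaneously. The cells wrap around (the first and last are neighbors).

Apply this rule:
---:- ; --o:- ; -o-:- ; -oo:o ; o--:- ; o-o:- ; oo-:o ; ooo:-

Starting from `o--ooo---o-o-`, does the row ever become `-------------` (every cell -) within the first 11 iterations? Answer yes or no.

---o-o-------
-------------
all cells are - at iteration 2

yes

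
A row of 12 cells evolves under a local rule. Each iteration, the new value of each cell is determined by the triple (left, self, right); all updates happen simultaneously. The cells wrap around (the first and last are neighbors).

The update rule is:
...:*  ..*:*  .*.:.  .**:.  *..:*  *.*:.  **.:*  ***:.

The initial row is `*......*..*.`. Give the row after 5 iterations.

.******.**..
*.....*..***
******.**...
.....*..****
*****.**...*

*****.**...*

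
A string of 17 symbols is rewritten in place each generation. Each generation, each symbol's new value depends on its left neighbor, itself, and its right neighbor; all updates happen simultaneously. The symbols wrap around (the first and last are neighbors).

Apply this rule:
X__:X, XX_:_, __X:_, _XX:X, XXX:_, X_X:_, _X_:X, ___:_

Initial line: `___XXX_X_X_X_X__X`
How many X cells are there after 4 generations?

generation 1: X__X___X_X_X_XX_X
generation 2: _X_XX__X_X_X_X__X
generation 3: _X_X_X_X_X_X_XX_X
generation 4: _X_X_X_X_X_X_X__X
count of X: 8

8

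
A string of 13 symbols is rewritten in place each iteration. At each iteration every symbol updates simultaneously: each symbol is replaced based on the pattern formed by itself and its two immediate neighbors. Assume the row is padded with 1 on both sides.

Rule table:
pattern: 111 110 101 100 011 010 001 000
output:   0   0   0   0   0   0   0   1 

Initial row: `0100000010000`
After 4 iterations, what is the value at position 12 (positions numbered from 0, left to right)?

0001111000110
0100000010000  (repeats iteration 0; period 2)
iteration 4: 0100000010000
position 12 holds 0

0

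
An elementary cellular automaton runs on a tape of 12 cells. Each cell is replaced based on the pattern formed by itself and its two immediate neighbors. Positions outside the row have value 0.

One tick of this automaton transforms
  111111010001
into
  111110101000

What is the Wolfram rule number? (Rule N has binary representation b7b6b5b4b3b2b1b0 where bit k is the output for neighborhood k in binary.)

184

position 1: 111 → 1  (bit 7 = 1)
position 5: 110 → 0  (bit 6 = 0)
position 6: 101 → 1  (bit 5 = 1)
position 8: 100 → 1  (bit 4 = 1)
position 0: 011 → 1  (bit 3 = 1)
position 7: 010 → 0  (bit 2 = 0)
position 10: 001 → 0  (bit 1 = 0)
position 9: 000 → 0  (bit 0 = 0)
bits b7..b0 = 10111000 = 184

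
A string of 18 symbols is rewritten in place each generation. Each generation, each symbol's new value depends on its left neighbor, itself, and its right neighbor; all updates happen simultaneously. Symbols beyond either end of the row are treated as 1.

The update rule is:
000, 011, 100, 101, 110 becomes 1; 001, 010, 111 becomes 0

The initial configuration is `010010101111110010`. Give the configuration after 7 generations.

011100000000000000

generation 1: 101001011000011001
generation 2: 110100111111011101
generation 3: 011010100001110111
generation 4: 111101011101011100
generation 5: 000110110110110110
generation 6: 110111111111111111
generation 7: 011100000000000000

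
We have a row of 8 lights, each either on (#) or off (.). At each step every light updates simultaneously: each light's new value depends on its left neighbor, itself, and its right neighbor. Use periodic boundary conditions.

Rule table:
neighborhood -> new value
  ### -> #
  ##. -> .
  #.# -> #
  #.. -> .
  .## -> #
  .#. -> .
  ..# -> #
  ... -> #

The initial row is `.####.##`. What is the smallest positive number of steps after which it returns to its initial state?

8

####.##.
###.##.#
##.##.##
#.##.###
.##.####
##.####.
#.####.#
.####.##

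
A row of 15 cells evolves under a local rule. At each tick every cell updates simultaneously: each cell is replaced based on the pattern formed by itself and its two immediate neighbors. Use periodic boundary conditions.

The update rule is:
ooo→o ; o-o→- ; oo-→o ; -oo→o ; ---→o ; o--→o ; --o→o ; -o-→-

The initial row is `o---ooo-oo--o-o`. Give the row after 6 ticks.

tick 1: ooooooo-oooo--o
tick 2: ooooooo-ooooooo
tick 3: ooooooo-ooooooo  (fixed point — unchanged through tick 6)

ooooooo-ooooooo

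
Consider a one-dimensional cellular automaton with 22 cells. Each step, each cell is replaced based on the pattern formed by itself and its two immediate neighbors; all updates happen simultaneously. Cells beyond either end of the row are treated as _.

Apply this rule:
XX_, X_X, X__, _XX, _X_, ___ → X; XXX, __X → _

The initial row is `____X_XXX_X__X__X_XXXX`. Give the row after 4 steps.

X_XXX_XXXXXXXXX_X____X

XXX_XXX_XXXX_XX_XXX__X
X_XXX_XXX__XXXXXX_XX_X
XXX_XXX_XX_X____XXXXXX
X_XXX_XXXXXXXXX_X____X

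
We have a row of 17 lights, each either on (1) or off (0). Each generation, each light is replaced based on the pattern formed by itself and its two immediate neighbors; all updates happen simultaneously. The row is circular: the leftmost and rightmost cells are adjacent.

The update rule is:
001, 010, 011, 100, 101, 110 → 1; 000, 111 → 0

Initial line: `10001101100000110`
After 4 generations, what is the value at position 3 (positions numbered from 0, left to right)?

generation 1: 11011111110001111
generation 2: 01110000011011000
generation 3: 11011000111111100
generation 4: 11111101100000111
position 3 holds 1

1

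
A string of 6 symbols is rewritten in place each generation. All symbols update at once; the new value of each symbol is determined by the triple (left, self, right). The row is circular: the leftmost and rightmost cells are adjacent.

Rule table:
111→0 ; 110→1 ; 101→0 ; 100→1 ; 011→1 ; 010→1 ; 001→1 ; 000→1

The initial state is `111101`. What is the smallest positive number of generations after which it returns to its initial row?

000101
111101

2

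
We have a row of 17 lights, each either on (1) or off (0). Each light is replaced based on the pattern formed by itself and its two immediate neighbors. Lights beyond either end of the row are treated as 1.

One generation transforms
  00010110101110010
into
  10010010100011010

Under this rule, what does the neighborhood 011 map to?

0

At position 5 the neighborhood is 011; the next row has 0 there.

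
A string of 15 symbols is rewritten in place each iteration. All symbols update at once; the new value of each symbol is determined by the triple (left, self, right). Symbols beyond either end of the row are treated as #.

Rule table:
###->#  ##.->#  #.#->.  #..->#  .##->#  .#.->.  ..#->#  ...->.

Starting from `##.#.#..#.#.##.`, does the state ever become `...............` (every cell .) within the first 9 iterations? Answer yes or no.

##....##....##.
###..####..###.
##############.
##############.  (fixed point — unchanged through iteration 9)
iteration 9 is ##############., still not uniform .

no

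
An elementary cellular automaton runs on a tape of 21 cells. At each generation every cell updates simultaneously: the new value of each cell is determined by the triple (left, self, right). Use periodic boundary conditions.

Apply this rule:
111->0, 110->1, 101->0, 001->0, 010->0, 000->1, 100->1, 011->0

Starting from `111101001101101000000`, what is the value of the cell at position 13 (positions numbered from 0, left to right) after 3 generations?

generation 1: 000100100100100111110
generation 2: 110010010010010000011
generation 3: 011001001001001111000
position 13 holds 0

0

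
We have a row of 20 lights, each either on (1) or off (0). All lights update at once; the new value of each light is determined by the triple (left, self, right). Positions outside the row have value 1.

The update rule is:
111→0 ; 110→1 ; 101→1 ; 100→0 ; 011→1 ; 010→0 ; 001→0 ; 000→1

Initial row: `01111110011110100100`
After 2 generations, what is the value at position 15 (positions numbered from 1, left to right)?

11000010010011000000
01011000000011011110
position 15 holds 0

0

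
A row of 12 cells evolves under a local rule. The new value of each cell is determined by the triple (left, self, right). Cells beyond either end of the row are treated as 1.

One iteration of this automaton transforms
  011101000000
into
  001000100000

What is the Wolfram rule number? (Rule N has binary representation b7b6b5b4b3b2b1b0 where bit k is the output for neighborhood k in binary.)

position 2: 111 → 1  (bit 7 = 1)
position 3: 110 → 0  (bit 6 = 0)
position 0: 101 → 0  (bit 5 = 0)
position 6: 100 → 1  (bit 4 = 1)
position 1: 011 → 0  (bit 3 = 0)
position 5: 010 → 0  (bit 2 = 0)
position 11: 001 → 0  (bit 1 = 0)
position 7: 000 → 0  (bit 0 = 0)
bits b7..b0 = 10010000 = 144

144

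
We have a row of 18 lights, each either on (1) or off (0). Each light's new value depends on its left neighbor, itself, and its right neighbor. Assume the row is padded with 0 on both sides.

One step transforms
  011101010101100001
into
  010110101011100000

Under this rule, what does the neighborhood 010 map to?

At position 5 the neighborhood is 010; the next row has 0 there.

0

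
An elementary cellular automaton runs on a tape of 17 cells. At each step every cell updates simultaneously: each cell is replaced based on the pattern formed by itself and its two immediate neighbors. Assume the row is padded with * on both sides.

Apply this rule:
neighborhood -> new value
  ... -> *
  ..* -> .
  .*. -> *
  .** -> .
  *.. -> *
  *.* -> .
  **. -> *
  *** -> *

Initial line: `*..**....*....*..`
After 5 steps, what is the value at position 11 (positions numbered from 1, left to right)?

**..****.****.**.
***..***..***..*.
****..***..***.*.
*****..***..**.*.
******..***..*.*.
position 11 holds *

*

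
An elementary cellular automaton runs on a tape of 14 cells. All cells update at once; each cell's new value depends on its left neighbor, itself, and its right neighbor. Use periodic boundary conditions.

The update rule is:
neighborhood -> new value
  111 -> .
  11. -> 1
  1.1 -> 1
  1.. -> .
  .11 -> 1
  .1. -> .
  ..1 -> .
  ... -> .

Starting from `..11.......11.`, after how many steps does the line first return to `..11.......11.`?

..11.......11.

1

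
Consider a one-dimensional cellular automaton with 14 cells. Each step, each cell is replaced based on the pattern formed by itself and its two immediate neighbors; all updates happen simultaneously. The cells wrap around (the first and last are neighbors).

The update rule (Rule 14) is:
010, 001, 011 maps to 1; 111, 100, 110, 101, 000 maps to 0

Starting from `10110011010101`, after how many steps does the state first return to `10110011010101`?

step 1: 00100110010101
step 2: 01101100110101
step 3: 01001001100101
step 4: 01011011001101
step 5: 01010010011001
step 6: 01010110110011
step 7: 01010100100110
step 8: 11010101101100
step 9: 10010101001001
step 10: 00110101011011
step 11: 01100101010010
step 12: 11001101010110
step 13: 10011001010100
step 14: 10110011010101

14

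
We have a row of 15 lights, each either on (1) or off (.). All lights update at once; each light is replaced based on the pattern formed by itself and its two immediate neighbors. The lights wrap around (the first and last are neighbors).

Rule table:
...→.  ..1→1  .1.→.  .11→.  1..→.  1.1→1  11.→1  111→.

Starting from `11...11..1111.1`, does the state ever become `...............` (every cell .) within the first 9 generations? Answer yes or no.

.1..1.1.1...11.
1..1.1.1...1.1.
..1.1.1...1.1.1
.1.1.1...1.1.1.
1.1.1...1.1.1..
.1.1...1.1.1..1
1.1...1.1.1..1.
.1...1.1.1..1.1
1...1.1.1..1.1.
generation 9 is 1...1.1.1..1.1., still not uniform .

no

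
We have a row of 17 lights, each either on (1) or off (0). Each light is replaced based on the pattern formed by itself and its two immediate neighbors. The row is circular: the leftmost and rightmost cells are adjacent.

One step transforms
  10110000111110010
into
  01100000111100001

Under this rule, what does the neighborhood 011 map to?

1

At position 2 the neighborhood is 011; the next row has 1 there.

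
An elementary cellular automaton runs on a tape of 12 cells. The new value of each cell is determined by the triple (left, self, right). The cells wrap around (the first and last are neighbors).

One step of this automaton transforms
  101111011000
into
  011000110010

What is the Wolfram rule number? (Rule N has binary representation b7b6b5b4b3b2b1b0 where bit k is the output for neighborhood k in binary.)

41

position 3: 111 → 0  (bit 7 = 0)
position 5: 110 → 0  (bit 6 = 0)
position 1: 101 → 1  (bit 5 = 1)
position 9: 100 → 0  (bit 4 = 0)
position 2: 011 → 1  (bit 3 = 1)
position 0: 010 → 0  (bit 2 = 0)
position 11: 001 → 0  (bit 1 = 0)
position 10: 000 → 1  (bit 0 = 1)
bits b7..b0 = 00101001 = 41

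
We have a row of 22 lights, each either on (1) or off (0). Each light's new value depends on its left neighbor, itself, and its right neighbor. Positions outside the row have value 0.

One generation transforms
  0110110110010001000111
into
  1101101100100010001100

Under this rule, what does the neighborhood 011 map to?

At position 1 the neighborhood is 011; the next row has 1 there.

1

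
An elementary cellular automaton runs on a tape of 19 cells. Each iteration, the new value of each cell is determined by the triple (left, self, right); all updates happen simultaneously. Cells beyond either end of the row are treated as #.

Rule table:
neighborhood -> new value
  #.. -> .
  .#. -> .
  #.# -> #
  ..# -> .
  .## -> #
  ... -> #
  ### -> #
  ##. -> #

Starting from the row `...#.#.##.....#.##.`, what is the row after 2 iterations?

#....########..####

iteration 1: .#..#.###.###..####
iteration 2: #....########..####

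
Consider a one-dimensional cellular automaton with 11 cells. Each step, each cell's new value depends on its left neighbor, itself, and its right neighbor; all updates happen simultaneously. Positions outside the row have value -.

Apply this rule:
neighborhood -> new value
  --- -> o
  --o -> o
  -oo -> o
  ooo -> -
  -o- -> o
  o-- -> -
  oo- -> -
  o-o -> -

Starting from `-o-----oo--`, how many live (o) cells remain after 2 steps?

4

oo-ooooo--o
o--o-----oo
count of o: 4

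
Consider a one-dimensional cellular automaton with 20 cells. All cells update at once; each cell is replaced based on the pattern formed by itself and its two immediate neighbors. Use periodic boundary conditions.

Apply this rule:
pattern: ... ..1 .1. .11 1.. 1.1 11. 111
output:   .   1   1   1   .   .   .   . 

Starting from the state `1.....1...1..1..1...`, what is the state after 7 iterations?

1..11..11..11..11..1

iteration 1: 1....11..11.11.11..1
iteration 2: ....11..11..1..1..11
iteration 3: ...11..11..11.11.11.
iteration 4: ..11..11..11..1..1..
iteration 5: .11..11..11..11.11..
iteration 6: 11..11..11..11..1...
iteration 7: 1..11..11..11..11..1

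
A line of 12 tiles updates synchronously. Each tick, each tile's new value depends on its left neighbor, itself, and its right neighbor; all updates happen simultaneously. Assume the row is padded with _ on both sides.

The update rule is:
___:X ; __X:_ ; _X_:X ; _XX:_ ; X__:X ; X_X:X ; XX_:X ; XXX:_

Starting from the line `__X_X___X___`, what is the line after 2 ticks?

X_XXXXX_XXXX
XX____XX___X

XX____XX___X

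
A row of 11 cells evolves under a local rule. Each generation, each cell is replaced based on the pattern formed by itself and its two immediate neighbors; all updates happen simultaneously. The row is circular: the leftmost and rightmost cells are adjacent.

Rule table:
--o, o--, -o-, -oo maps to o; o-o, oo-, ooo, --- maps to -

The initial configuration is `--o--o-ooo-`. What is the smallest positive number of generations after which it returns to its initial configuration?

17

-ooooo-o--o
-o-----oooo
-oo---oo---
oo-o-oo-o--
o--o-o--ooo
-ooo-oooo--
oo---o---o-
o-o-ooo-oo-
o-o-o---o--
o-o-oo-oooo
--o-o--o---
-oo-ooooo--
oo--o----o-
o-oooo--oo-
o-o---ooo--
o-oo-oo--oo
--o--o-ooo-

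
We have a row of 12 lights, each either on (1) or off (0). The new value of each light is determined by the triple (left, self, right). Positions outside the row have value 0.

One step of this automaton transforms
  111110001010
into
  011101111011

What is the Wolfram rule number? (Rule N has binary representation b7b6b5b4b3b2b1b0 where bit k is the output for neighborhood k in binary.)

151

position 1: 111 → 1  (bit 7 = 1)
position 4: 110 → 0  (bit 6 = 0)
position 9: 101 → 0  (bit 5 = 0)
position 5: 100 → 1  (bit 4 = 1)
position 0: 011 → 0  (bit 3 = 0)
position 8: 010 → 1  (bit 2 = 1)
position 7: 001 → 1  (bit 1 = 1)
position 6: 000 → 1  (bit 0 = 1)
bits b7..b0 = 10010111 = 151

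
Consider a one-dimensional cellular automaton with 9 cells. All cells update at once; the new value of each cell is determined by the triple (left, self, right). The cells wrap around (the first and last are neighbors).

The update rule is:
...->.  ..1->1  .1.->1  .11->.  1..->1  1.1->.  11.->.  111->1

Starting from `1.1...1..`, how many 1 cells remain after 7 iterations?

1.11.1111
......111
1....1.1.
11..11.1.
..11...1.
.1..1.111
.1111..1.
count of 1: 5

5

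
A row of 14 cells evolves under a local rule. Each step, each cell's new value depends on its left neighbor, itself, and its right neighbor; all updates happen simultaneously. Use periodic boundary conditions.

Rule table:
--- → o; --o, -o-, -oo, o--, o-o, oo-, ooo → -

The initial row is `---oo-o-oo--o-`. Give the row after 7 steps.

oo------------

oo------------
---oooooooooo-
oo------------  (repeats step 1; period 2)
step 7: oo------------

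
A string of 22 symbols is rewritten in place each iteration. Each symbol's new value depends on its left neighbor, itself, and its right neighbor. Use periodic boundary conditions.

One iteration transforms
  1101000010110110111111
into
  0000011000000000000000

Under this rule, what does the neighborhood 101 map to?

At position 2 the neighborhood is 101; the next row has 0 there.

0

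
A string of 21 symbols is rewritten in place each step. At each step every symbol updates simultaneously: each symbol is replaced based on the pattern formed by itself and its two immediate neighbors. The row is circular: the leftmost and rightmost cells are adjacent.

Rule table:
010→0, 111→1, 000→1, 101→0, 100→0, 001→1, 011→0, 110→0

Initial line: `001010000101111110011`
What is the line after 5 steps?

010000111000111100100
100111010011011001001
001010000100000010010
110000111001111100100
000111010010111001001

000111010010111001001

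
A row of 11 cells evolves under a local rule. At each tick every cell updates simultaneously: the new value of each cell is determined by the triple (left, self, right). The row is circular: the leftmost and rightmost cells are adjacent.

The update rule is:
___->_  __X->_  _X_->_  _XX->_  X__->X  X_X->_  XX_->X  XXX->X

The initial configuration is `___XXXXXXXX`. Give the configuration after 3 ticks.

XXX___XXXXX

X___XXXXXXX
XX___XXXXXX
XXX___XXXXX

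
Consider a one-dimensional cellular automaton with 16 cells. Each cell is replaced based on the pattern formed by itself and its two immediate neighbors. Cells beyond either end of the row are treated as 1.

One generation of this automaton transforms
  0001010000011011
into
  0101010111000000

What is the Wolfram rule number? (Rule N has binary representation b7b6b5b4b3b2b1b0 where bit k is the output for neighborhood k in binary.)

position 15: 111 → 0  (bit 7 = 0)
position 12: 110 → 0  (bit 6 = 0)
position 4: 101 → 0  (bit 5 = 0)
position 0: 100 → 0  (bit 4 = 0)
position 11: 011 → 0  (bit 3 = 0)
position 3: 010 → 1  (bit 2 = 1)
position 2: 001 → 0  (bit 1 = 0)
position 1: 000 → 1  (bit 0 = 1)
bits b7..b0 = 00000101 = 5

5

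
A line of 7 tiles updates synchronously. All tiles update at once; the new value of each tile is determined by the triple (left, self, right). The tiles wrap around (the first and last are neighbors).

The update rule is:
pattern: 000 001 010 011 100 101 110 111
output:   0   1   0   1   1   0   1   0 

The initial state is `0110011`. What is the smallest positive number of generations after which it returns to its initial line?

7

0111111
0100001
0010010
0101101
0001100
0011110
0110011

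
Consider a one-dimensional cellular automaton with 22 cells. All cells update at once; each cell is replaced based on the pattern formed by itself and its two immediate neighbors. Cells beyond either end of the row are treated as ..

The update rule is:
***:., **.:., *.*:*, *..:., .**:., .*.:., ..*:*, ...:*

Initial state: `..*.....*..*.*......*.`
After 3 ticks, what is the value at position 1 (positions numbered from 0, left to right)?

*

tick 1: **..****..*.*..*****..
tick 2: ...*.....*.*..*......*
tick 3: ***..****.*..*..*****.
position 1 holds *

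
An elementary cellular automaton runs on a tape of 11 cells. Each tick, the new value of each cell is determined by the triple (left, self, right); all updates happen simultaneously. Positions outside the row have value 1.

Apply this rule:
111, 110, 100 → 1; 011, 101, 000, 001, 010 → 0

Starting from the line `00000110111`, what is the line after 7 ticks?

10000010011
11000001001
11100000100
11110000010
11111000000
11111100000
11111110000

11111110000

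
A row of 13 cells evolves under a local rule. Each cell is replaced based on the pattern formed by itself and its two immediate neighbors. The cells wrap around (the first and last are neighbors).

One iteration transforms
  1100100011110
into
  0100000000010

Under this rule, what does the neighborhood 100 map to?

0

At position 2 the neighborhood is 100; the next row has 0 there.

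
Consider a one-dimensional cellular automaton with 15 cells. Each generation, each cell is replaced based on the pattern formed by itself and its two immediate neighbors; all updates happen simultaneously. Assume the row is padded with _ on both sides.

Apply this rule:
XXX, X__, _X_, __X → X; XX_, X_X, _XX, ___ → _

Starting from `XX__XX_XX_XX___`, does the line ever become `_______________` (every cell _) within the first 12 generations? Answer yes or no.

generation 1: __XX________X__
generation 2: _X__X______XXX_
generation 3: XXXXXX____X_X_X
generation 4: _XXXX_X__XX_X_X
generation 5: X_XX__XXX___X_X
generation 6: X___XX_X_X_XX_X
generation 7: XX_X___X_X____X
generation 8: ___XX_XX_XX__XX
generation 9: __X________XX__
generation 10: _XXX______X__X_
generation 11: X_X_X____XXXXXX
generation 12: X_X_XX__X_XXXX_
generation 12 is X_X_XX__X_XXXX_, still not uniform _

no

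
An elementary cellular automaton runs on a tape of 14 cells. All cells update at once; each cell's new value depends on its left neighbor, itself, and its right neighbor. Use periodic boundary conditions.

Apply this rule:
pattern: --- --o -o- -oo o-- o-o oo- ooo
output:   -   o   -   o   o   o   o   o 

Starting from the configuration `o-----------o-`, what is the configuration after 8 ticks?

o-o-o-o-o-o-o-

tick 1: -o---------o-o
tick 2: o-o-------o-o-
tick 3: -o-o-----o-o-o
tick 4: o-o-o---o-o-o-
tick 5: -o-o-o-o-o-o-o
tick 6: o-o-o-o-o-o-o-
tick 7: -o-o-o-o-o-o-o  (repeats tick 5; period 2)
tick 8: o-o-o-o-o-o-o-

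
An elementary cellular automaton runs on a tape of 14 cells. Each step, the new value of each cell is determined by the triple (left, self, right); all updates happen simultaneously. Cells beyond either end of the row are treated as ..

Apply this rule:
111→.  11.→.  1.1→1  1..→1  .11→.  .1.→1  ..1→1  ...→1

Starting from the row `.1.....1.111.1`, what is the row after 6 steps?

.........111..

step 1: 111111111...11
step 2: .........111..
step 3: 111111111...11  (repeats step 1; period 2)
step 6: .........111..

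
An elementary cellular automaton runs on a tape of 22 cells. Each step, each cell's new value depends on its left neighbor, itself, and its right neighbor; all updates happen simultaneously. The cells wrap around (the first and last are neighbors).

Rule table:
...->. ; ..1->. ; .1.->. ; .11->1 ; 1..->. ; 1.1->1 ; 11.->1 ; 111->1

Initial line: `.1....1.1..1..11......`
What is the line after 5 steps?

.......1......11......
..............11......
..............11......  (fixed point — unchanged through step 5)

..............11......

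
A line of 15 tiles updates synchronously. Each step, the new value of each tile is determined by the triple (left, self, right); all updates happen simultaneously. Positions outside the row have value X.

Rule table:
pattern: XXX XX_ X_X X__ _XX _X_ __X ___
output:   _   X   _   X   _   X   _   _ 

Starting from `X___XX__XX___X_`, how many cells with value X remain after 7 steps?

7

XX___XX__XX__X_
_XX___XX__XX_X_
__XX___XX__X_X_
X__XX___XX_X_X_
XX__XX___X_X_X_
_XX__XX__X_X_X_
__XX__XX_X_X_X_
count of X: 7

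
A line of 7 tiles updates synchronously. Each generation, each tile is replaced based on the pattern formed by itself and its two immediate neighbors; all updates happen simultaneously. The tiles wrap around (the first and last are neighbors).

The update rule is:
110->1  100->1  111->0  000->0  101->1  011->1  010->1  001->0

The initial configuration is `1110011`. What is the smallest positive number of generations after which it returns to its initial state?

0011010
0011111
1010001
1111001
0001101
1001111
1101000
1111100
1000110
1100111
0110100
0111110
0100011
1110011

14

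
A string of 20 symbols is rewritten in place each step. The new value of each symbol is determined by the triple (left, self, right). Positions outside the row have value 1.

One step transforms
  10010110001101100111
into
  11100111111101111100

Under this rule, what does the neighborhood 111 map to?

At position 18 the neighborhood is 111; the next row has 0 there.

0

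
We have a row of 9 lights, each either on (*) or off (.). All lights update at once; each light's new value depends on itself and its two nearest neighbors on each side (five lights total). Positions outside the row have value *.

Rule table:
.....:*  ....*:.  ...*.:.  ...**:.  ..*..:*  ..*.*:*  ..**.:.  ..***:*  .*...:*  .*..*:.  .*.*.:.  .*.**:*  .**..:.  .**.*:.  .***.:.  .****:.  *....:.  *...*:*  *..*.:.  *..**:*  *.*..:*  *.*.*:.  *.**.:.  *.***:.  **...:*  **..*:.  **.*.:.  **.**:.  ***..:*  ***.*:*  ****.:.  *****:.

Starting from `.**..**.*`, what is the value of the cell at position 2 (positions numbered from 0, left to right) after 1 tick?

.

....*....
position 2 holds .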